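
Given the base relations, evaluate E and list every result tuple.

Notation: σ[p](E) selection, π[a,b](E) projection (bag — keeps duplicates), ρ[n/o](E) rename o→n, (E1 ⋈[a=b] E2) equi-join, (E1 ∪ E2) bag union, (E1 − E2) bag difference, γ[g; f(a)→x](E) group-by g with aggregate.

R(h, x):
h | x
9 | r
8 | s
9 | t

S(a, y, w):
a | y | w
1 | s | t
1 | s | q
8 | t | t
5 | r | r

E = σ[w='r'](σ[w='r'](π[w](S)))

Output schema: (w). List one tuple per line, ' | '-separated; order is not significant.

Subexpression sizes:
  S → 4
  π[w](S) → 4
  σ[w='r'](π[w](S)) → 1
  σ[w='r'](σ[w='r'](π[w](S))) → 1

== RESULT ==
w
r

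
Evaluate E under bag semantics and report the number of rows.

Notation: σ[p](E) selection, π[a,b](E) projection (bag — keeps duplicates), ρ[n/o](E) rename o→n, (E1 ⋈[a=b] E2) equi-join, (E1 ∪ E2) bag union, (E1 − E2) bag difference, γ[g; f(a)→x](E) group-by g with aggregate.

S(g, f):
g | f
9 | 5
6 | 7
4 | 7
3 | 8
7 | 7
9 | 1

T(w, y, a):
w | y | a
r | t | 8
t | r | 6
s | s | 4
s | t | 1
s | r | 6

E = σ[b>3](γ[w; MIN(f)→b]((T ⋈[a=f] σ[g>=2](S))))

Stepwise |·|:
  T → 5
  S → 6
  σ[g>=2](S) → 6
  (T ⋈[a=f] σ[g>=2](S)) → 2
  γ[w; MIN(f)→b]((T ⋈[a=f] σ[g>=2](S))) → 2
  σ[b>3](γ[w; MIN(f)→b]((T ⋈[a=f] σ[g>=2](S)))) → 1

|E| = 1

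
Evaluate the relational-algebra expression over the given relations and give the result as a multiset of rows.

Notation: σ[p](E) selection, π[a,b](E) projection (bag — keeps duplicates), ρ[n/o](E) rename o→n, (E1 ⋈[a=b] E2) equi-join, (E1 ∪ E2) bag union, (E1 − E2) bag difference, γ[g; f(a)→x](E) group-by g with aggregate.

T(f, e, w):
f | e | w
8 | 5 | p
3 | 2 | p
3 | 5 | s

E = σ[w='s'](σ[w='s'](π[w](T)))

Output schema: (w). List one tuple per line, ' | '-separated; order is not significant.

Row counts bottom-up:
  T → 3
  π[w](T) → 3
  σ[w='s'](π[w](T)) → 1
  σ[w='s'](σ[w='s'](π[w](T))) → 1

== RESULT ==
w
s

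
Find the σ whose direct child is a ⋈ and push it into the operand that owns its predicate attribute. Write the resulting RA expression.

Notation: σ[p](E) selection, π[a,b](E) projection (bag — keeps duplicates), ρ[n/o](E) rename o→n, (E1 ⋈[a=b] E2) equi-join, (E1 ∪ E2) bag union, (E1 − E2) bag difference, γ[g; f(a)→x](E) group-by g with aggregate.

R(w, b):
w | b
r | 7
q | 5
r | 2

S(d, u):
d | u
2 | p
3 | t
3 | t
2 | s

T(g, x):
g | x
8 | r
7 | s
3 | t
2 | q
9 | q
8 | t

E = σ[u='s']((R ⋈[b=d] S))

σ filters on u, owned by the right side.
E' = (R ⋈[b=d] σ[u='s'](S))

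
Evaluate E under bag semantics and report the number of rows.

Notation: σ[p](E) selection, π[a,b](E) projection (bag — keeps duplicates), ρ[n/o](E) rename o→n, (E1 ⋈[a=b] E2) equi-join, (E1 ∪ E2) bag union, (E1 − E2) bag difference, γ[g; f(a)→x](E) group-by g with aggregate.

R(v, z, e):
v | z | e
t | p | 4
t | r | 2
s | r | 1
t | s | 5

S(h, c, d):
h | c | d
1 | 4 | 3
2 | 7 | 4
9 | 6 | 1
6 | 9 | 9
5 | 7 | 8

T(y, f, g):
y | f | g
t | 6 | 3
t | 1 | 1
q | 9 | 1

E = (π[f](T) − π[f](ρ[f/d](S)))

Subexpression sizes:
  T → 3
  π[f](T) → 3
  S → 5
  ρ[f/d](S) → 5
  π[f](ρ[f/d](S)) → 5
  (π[f](T) − π[f](ρ[f/d](S))) → 1

|E| = 1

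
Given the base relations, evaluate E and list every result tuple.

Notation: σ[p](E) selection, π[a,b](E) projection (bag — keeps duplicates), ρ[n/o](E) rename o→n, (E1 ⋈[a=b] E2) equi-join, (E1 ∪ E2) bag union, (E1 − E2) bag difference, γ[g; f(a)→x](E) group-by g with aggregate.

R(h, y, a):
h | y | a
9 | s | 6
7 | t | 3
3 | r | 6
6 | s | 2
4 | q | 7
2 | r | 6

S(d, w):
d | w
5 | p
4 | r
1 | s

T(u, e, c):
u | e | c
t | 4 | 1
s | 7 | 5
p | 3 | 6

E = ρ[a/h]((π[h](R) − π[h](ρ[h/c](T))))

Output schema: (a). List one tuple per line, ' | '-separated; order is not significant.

Per-node cardinality:
  R → 6
  π[h](R) → 6
  T → 3
  ρ[h/c](T) → 3
  π[h](ρ[h/c](T)) → 3
  (π[h](R) − π[h](ρ[h/c](T))) → 5
  ρ[a/h]((π[h](R) − π[h](ρ[h/c](T)))) → 5

== RESULT ==
a
2
3
4
7
9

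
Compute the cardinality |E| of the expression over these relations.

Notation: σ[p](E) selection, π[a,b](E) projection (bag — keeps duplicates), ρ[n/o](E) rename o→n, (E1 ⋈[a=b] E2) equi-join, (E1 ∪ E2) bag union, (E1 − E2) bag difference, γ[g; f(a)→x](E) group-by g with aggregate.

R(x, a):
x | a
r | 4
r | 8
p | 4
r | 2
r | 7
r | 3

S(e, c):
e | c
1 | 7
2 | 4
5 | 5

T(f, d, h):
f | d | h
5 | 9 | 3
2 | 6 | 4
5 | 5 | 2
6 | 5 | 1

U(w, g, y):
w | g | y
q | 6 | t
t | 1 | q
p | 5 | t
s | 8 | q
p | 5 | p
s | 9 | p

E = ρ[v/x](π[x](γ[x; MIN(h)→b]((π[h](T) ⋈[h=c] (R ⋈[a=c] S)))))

Subexpression sizes:
  T → 4
  π[h](T) → 4
  R → 6
  S → 3
  (R ⋈[a=c] S) → 3
  (π[h](T) ⋈[h=c] (R ⋈[a=c] S)) → 2
  γ[x; MIN(h)→b]((π[h](T) ⋈[h=c] (R ⋈[a=c] S))) → 2
  π[x](γ[x; MIN(h)→b]((π[h](T) ⋈[h=c] (R ⋈[a=c] S)))) → 2
  ρ[v/x](π[x](γ[x; MIN(h)→b]((π[h](T) ⋈[h=c] (R ⋈[a=c] S))))) → 2

|E| = 2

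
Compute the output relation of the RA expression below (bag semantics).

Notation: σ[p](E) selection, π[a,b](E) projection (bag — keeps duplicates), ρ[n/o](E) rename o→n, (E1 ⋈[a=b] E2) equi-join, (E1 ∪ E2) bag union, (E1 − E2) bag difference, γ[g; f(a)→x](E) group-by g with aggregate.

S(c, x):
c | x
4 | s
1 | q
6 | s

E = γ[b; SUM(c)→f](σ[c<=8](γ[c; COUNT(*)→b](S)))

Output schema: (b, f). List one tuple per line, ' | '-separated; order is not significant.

Row counts bottom-up:
  S → 3
  γ[c; COUNT(*)→b](S) → 3
  σ[c<=8](γ[c; COUNT(*)→b](S)) → 3
  γ[b; SUM(c)→f](σ[c<=8](γ[c; COUNT(*)→b](S))) → 1

== RESULT ==
b | f
1 | 11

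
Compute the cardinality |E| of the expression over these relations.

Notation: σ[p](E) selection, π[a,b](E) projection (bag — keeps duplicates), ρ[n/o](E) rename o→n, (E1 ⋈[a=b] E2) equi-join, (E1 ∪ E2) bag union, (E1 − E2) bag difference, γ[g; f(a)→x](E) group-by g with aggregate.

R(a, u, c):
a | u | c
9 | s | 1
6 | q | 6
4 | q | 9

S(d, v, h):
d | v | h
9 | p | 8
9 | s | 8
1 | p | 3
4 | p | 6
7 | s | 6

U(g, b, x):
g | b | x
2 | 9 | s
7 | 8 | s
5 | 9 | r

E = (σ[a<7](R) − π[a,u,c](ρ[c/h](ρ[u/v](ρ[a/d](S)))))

Row counts bottom-up:
  R → 3
  σ[a<7](R) → 2
  S → 5
  ρ[a/d](S) → 5
  ρ[u/v](ρ[a/d](S)) → 5
  ρ[c/h](ρ[u/v](ρ[a/d](S))) → 5
  π[a,u,c](ρ[c/h](ρ[u/v](ρ[a/d](S)))) → 5
  (σ[a<7](R) − π[a,u,c](ρ[c/h](ρ[u/v](ρ[a/d](S))))) → 2

|E| = 2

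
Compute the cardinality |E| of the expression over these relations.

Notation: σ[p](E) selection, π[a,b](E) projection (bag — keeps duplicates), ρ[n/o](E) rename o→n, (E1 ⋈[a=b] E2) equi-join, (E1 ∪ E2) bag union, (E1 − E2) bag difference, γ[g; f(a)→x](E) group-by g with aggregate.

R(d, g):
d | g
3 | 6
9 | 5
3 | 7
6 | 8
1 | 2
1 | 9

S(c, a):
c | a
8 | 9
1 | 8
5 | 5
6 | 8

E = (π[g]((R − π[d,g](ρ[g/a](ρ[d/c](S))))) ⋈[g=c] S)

Row counts bottom-up:
  R → 6
  S → 4
  ρ[d/c](S) → 4
  ρ[g/a](ρ[d/c](S)) → 4
  π[d,g](ρ[g/a](ρ[d/c](S))) → 4
  (R − π[d,g](ρ[g/a](ρ[d/c](S)))) → 5
  π[g]((R − π[d,g](ρ[g/a](ρ[d/c](S))))) → 5
  S → 4
  (π[g]((R − π[d,g](ρ[g/a](ρ[d/c](S))))) ⋈[g=c] S) → 2

|E| = 2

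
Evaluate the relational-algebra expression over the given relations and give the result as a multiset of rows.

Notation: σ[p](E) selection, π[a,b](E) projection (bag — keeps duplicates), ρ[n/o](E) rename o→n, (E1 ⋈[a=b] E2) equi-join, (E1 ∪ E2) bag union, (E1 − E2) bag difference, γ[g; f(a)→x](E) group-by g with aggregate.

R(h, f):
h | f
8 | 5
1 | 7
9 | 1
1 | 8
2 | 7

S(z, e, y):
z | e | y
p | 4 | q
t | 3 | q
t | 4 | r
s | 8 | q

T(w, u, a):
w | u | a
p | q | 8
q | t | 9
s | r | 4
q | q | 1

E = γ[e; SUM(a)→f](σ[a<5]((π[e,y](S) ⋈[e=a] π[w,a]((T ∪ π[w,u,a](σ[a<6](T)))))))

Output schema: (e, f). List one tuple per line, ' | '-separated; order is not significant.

Per-node cardinality:
  S → 4
  π[e,y](S) → 4
  T → 4
  T → 4
  σ[a<6](T) → 2
  π[w,u,a](σ[a<6](T)) → 2
  (T ∪ π[w,u,a](σ[a<6](T))) → 6
  π[w,a]((T ∪ π[w,u,a](σ[a<6](T)))) → 6
  (π[e,y](S) ⋈[e=a] π[w,a]((T ∪ π[w,u,a](σ[a<6](T))))) → 5
  σ[a<5]((π[e,y](S) ⋈[e=a] π[w,a]((T ∪ π[w,u,a](σ[a<6](T)))))) → 4
  γ[e; SUM(a)→f](σ[a<5]((π[e,y](S) ⋈[e=a] π[w,a]((T ∪ π[w,u,a](σ[a<6](T))))))) → 1

== RESULT ==
e | f
4 | 16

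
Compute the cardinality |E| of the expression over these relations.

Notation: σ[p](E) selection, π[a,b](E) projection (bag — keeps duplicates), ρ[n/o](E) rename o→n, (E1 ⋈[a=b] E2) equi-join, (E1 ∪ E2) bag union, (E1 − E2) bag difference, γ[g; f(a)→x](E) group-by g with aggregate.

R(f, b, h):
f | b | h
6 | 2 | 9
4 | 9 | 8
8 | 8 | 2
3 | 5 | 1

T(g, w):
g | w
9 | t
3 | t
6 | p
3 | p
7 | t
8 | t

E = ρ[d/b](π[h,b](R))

Row counts bottom-up:
  R → 4
  π[h,b](R) → 4
  ρ[d/b](π[h,b](R)) → 4

|E| = 4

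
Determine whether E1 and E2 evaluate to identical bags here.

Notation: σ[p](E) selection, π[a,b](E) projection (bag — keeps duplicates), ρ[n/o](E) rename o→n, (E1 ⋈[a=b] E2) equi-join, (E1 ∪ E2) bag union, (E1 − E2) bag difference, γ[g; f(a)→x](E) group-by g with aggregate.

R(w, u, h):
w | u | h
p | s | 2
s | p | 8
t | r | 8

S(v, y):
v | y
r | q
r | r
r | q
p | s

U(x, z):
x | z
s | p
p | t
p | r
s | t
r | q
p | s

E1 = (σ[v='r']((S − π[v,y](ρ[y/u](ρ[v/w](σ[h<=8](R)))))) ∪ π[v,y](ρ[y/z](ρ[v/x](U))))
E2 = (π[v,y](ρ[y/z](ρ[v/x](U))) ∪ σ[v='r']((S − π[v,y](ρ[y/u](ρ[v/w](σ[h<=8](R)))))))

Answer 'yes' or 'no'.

E1 per-node cardinality:
  S → 4
  R → 3
  σ[h<=8](R) → 3
  ρ[v/w](σ[h<=8](R)) → 3
  ρ[y/u](ρ[v/w](σ[h<=8](R))) → 3
  π[v,y](ρ[y/u](ρ[v/w](σ[h<=8](R)))) → 3
  (S − π[v,y](ρ[y/u](ρ[v/w](σ[h<=8](R))))) → 3
  σ[v='r']((S − π[v,y](ρ[y/u](ρ[v/w](σ[h<=8](R)))))) → 3
  U → 6
  ρ[v/x](U) → 6
  ρ[y/z](ρ[v/x](U)) → 6
  π[v,y](ρ[y/z](ρ[v/x](U))) → 6
  (σ[v='r']((S − π[v,y](ρ[y/u](ρ[v/w](σ[h<=8](R)))))) ∪ π[v,y](ρ[y/z](ρ[v/x](U)))) → 9
E2 per-node cardinality:
  U → 6
  ρ[v/x](U) → 6
  ρ[y/z](ρ[v/x](U)) → 6
  π[v,y](ρ[y/z](ρ[v/x](U))) → 6
  S → 4
  R → 3
  σ[h<=8](R) → 3
  ρ[v/w](σ[h<=8](R)) → 3
  ρ[y/u](ρ[v/w](σ[h<=8](R))) → 3
  π[v,y](ρ[y/u](ρ[v/w](σ[h<=8](R)))) → 3
  (S − π[v,y](ρ[y/u](ρ[v/w](σ[h<=8](R))))) → 3
  σ[v='r']((S − π[v,y](ρ[y/u](ρ[v/w](σ[h<=8](R)))))) → 3
  (π[v,y](ρ[y/z](ρ[v/x](U))) ∪ σ[v='r']((S − π[v,y](ρ[y/u](ρ[v/w](σ[h<=8](R))))))) → 9

E1 and E2 produce the same multiset:
v | y
p | r
p | s
p | t
r | q
r | q
r | q
r | r
s | p
s | t

yes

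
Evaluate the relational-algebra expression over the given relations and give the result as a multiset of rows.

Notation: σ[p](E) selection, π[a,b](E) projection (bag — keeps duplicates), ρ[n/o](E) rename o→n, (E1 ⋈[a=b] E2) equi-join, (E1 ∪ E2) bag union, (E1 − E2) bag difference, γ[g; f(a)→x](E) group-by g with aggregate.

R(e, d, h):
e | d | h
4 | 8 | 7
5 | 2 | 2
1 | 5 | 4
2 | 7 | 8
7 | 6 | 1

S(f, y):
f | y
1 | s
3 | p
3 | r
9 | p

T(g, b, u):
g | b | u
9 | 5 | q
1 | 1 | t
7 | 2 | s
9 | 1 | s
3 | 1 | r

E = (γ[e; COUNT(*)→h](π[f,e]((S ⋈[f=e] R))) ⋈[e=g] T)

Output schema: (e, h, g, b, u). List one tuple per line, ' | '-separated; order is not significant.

Stepwise |·|:
  S → 4
  R → 5
  (S ⋈[f=e] R) → 1
  π[f,e]((S ⋈[f=e] R)) → 1
  γ[e; COUNT(*)→h](π[f,e]((S ⋈[f=e] R))) → 1
  T → 5
  (γ[e; COUNT(*)→h](π[f,e]((S ⋈[f=e] R))) ⋈[e=g] T) → 1

== RESULT ==
e | h | g | b | u
1 | 1 | 1 | 1 | t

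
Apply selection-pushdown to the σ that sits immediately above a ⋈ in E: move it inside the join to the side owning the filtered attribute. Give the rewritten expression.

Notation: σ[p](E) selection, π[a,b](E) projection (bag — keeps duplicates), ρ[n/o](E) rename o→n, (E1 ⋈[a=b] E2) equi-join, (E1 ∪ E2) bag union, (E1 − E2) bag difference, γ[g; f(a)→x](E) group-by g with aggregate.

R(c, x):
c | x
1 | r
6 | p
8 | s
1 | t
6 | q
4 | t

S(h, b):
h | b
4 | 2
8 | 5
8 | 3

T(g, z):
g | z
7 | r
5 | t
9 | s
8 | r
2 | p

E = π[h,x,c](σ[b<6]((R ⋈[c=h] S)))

σ filters on b, owned by the right side.
E' = π[h,x,c]((R ⋈[c=h] σ[b<6](S)))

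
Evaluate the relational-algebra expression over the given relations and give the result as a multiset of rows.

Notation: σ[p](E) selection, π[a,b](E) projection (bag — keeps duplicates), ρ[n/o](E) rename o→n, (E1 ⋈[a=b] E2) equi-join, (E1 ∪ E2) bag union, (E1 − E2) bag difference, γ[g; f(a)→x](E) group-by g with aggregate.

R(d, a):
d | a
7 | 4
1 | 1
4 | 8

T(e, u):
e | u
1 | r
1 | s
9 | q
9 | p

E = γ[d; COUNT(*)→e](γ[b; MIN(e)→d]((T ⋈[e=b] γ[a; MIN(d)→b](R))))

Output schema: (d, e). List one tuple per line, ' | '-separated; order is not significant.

Subexpression sizes:
  T → 4
  R → 3
  γ[a; MIN(d)→b](R) → 3
  (T ⋈[e=b] γ[a; MIN(d)→b](R)) → 2
  γ[b; MIN(e)→d]((T ⋈[e=b] γ[a; MIN(d)→b](R))) → 1
  γ[d; COUNT(*)→e](γ[b; MIN(e)→d]((T ⋈[e=b] γ[a; MIN(d)→b](R)))) → 1

== RESULT ==
d | e
1 | 1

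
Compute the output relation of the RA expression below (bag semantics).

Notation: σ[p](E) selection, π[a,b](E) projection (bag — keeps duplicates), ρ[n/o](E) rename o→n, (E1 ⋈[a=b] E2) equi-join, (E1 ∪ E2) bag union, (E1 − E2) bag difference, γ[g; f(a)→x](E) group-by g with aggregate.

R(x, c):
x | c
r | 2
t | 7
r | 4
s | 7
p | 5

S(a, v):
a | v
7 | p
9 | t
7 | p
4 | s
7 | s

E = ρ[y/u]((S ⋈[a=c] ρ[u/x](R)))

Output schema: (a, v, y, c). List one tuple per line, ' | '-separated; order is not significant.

Row counts bottom-up:
  S → 5
  R → 5
  ρ[u/x](R) → 5
  (S ⋈[a=c] ρ[u/x](R)) → 7
  ρ[y/u]((S ⋈[a=c] ρ[u/x](R))) → 7

== RESULT ==
a | v | y | c
4 | s | r | 4
7 | p | s | 7
7 | p | s | 7
7 | p | t | 7
7 | p | t | 7
7 | s | s | 7
7 | s | t | 7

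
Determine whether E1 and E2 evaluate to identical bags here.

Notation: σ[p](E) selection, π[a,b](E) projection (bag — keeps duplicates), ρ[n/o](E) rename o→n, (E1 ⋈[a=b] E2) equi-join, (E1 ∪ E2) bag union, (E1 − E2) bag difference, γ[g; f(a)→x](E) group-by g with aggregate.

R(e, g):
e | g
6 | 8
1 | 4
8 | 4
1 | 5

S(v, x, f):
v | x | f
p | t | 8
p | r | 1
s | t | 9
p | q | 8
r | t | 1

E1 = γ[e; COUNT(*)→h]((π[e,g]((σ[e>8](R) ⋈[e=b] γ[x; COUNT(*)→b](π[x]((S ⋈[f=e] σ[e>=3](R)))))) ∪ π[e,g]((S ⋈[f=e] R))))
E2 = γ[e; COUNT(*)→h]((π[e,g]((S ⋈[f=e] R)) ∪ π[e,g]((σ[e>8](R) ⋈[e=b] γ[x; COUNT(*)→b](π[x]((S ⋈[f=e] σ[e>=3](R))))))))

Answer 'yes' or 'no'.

E1 per-node cardinality:
  R → 4
  σ[e>8](R) → 0
  S → 5
  R → 4
  σ[e>=3](R) → 2
  (S ⋈[f=e] σ[e>=3](R)) → 2
  π[x]((S ⋈[f=e] σ[e>=3](R))) → 2
  γ[x; COUNT(*)→b](π[x]((S ⋈[f=e] σ[e>=3](R)))) → 2
  (σ[e>8](R) ⋈[e=b] γ[x; COUNT(*)→b](π[x]((S ⋈[f=e] σ[e>=3](R))))) → 0
  π[e,g]((σ[e>8](R) ⋈[e=b] γ[x; COUNT(*)→b](π[x]((S ⋈[f=e] σ[e>=3](R)))))) → 0
  S → 5
  R → 4
  (S ⋈[f=e] R) → 6
  π[e,g]((S ⋈[f=e] R)) → 6
  (π[e,g]((σ[e>8](R) ⋈[e=b] γ[x; COUNT(*)→b](π[x]((S ⋈[f=e] σ[e>=3](R)))))) ∪ π[e,g]((S ⋈[f=e] R))) → 6
  γ[e; COUNT(*)→h]((π[e,g]((σ[e>8](R) ⋈[e=b] γ[x; COUNT(*)→b](π[x]((S ⋈[f=e] σ[e>=3](R)))))) ∪ π[e,g]((S ⋈[f=e] R)))) → 2
E2 per-node cardinality:
  S → 5
  R → 4
  (S ⋈[f=e] R) → 6
  π[e,g]((S ⋈[f=e] R)) → 6
  R → 4
  σ[e>8](R) → 0
  S → 5
  R → 4
  σ[e>=3](R) → 2
  (S ⋈[f=e] σ[e>=3](R)) → 2
  π[x]((S ⋈[f=e] σ[e>=3](R))) → 2
  γ[x; COUNT(*)→b](π[x]((S ⋈[f=e] σ[e>=3](R)))) → 2
  (σ[e>8](R) ⋈[e=b] γ[x; COUNT(*)→b](π[x]((S ⋈[f=e] σ[e>=3](R))))) → 0
  π[e,g]((σ[e>8](R) ⋈[e=b] γ[x; COUNT(*)→b](π[x]((S ⋈[f=e] σ[e>=3](R)))))) → 0
  (π[e,g]((S ⋈[f=e] R)) ∪ π[e,g]((σ[e>8](R) ⋈[e=b] γ[x; COUNT(*)→b](π[x]((S ⋈[f=e] σ[e>=3](R))))))) → 6
  γ[e; COUNT(*)→h]((π[e,g]((S ⋈[f=e] R)) ∪ π[e,g]((σ[e>8](R) ⋈[e=b] γ[x; COUNT(*)→b](π[x]((S ⋈[f=e] σ[e>=3](R)))))))) → 2

E1 and E2 produce the same multiset:
e | h
1 | 4
8 | 2

yes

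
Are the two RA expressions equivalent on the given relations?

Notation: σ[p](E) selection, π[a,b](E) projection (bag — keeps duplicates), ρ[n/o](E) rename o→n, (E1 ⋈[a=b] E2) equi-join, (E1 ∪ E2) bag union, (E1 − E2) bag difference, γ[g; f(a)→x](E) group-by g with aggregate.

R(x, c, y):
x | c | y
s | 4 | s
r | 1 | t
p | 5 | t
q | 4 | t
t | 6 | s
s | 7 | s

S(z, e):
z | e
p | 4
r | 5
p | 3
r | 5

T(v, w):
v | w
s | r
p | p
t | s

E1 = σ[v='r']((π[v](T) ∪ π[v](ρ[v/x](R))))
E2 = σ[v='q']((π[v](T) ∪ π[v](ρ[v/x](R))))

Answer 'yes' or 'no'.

E1 stepwise |·|:
  T → 3
  π[v](T) → 3
  R → 6
  ρ[v/x](R) → 6
  π[v](ρ[v/x](R)) → 6
  (π[v](T) ∪ π[v](ρ[v/x](R))) → 9
  σ[v='r']((π[v](T) ∪ π[v](ρ[v/x](R)))) → 1
E2 stepwise |·|:
  T → 3
  π[v](T) → 3
  R → 6
  ρ[v/x](R) → 6
  π[v](ρ[v/x](R)) → 6
  (π[v](T) ∪ π[v](ρ[v/x](R))) → 9
  σ[v='q']((π[v](T) ∪ π[v](ρ[v/x](R)))) → 1

E1 result:
v
r
E2 result:
v
q
Witness: ('q',) appears 0× in E1 but 1× in E2.

no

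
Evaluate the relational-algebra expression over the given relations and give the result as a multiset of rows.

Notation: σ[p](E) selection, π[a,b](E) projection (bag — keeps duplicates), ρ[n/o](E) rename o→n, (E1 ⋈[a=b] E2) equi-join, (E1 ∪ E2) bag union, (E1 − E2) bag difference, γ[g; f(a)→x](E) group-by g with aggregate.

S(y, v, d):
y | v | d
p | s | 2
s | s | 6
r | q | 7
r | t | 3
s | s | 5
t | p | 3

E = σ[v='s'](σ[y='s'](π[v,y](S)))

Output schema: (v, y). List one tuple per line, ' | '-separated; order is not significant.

Row counts bottom-up:
  S → 6
  π[v,y](S) → 6
  σ[y='s'](π[v,y](S)) → 2
  σ[v='s'](σ[y='s'](π[v,y](S))) → 2

== RESULT ==
v | y
s | s
s | s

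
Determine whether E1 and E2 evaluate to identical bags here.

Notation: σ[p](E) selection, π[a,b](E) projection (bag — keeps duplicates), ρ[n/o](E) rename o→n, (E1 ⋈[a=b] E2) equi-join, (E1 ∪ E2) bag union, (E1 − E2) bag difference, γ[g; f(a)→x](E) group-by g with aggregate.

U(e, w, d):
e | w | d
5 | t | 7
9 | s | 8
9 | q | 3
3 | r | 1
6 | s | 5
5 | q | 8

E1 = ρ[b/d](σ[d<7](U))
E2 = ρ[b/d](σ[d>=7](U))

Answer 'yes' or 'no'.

E1 per-node cardinality:
  U → 6
  σ[d<7](U) → 3
  ρ[b/d](σ[d<7](U)) → 3
E2 per-node cardinality:
  U → 6
  σ[d>=7](U) → 3
  ρ[b/d](σ[d>=7](U)) → 3

E1 result:
e | w | b
3 | r | 1
6 | s | 5
9 | q | 3
E2 result:
e | w | b
5 | q | 8
5 | t | 7
9 | s | 8
Witness: (9, 'q', 3) appears 1× in E1 but 0× in E2.

no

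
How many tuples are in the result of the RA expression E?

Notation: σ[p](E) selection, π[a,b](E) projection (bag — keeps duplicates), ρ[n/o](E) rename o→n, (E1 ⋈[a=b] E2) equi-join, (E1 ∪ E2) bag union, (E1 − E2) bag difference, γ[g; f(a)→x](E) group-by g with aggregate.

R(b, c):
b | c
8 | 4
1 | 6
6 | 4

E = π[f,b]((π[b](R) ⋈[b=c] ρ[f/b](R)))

Subexpression sizes:
  R → 3
  π[b](R) → 3
  R → 3
  ρ[f/b](R) → 3
  (π[b](R) ⋈[b=c] ρ[f/b](R)) → 1
  π[f,b]((π[b](R) ⋈[b=c] ρ[f/b](R))) → 1

|E| = 1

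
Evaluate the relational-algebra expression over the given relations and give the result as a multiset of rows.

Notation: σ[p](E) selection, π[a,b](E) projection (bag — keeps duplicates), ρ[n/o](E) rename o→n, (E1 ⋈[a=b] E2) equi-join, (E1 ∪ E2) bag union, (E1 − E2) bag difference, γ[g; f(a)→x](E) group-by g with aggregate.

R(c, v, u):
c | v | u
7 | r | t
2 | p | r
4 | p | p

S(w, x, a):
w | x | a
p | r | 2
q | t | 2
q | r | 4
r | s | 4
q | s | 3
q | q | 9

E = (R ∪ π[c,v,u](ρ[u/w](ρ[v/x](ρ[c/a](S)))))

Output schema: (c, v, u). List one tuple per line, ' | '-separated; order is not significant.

Subexpression sizes:
  R → 3
  S → 6
  ρ[c/a](S) → 6
  ρ[v/x](ρ[c/a](S)) → 6
  ρ[u/w](ρ[v/x](ρ[c/a](S))) → 6
  π[c,v,u](ρ[u/w](ρ[v/x](ρ[c/a](S)))) → 6
  (R ∪ π[c,v,u](ρ[u/w](ρ[v/x](ρ[c/a](S))))) → 9

== RESULT ==
c | v | u
2 | p | r
2 | r | p
2 | t | q
3 | s | q
4 | p | p
4 | r | q
4 | s | r
7 | r | t
9 | q | q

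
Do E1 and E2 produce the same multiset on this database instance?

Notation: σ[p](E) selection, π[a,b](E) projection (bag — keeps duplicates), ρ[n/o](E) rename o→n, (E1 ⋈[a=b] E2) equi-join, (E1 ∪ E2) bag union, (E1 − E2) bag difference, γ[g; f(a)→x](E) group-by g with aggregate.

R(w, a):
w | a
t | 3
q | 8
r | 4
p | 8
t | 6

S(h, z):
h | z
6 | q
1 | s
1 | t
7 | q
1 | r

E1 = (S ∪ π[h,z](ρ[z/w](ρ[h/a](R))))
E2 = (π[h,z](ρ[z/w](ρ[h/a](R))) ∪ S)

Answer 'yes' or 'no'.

E1 subexpression sizes:
  S → 5
  R → 5
  ρ[h/a](R) → 5
  ρ[z/w](ρ[h/a](R)) → 5
  π[h,z](ρ[z/w](ρ[h/a](R))) → 5
  (S ∪ π[h,z](ρ[z/w](ρ[h/a](R)))) → 10
E2 subexpression sizes:
  R → 5
  ρ[h/a](R) → 5
  ρ[z/w](ρ[h/a](R)) → 5
  π[h,z](ρ[z/w](ρ[h/a](R))) → 5
  S → 5
  (π[h,z](ρ[z/w](ρ[h/a](R))) ∪ S) → 10

E1 and E2 produce the same multiset:
h | z
1 | r
1 | s
1 | t
3 | t
4 | r
6 | q
6 | t
7 | q
8 | p
8 | q

yes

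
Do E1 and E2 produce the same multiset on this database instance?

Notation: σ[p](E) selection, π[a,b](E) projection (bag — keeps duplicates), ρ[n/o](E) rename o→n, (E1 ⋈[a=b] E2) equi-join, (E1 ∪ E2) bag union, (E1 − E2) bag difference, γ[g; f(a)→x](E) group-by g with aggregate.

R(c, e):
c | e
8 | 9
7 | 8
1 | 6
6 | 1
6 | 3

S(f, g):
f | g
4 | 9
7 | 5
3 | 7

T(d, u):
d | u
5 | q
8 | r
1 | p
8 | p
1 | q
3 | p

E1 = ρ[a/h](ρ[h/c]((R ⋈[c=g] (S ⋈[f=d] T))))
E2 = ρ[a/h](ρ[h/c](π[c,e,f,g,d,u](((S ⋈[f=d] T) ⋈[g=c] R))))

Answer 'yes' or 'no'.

E1 per-node cardinality:
  R → 5
  S → 3
  T → 6
  (S ⋈[f=d] T) → 1
  (R ⋈[c=g] (S ⋈[f=d] T)) → 1
  ρ[h/c]((R ⋈[c=g] (S ⋈[f=d] T))) → 1
  ρ[a/h](ρ[h/c]((R ⋈[c=g] (S ⋈[f=d] T)))) → 1
E2 per-node cardinality:
  S → 3
  T → 6
  (S ⋈[f=d] T) → 1
  R → 5
  ((S ⋈[f=d] T) ⋈[g=c] R) → 1
  π[c,e,f,g,d,u](((S ⋈[f=d] T) ⋈[g=c] R)) → 1
  ρ[h/c](π[c,e,f,g,d,u](((S ⋈[f=d] T) ⋈[g=c] R))) → 1
  ρ[a/h](ρ[h/c](π[c,e,f,g,d,u](((S ⋈[f=d] T) ⋈[g=c] R)))) → 1

E1 and E2 produce the same multiset:
a | e | f | g | d | u
7 | 8 | 3 | 7 | 3 | p

yes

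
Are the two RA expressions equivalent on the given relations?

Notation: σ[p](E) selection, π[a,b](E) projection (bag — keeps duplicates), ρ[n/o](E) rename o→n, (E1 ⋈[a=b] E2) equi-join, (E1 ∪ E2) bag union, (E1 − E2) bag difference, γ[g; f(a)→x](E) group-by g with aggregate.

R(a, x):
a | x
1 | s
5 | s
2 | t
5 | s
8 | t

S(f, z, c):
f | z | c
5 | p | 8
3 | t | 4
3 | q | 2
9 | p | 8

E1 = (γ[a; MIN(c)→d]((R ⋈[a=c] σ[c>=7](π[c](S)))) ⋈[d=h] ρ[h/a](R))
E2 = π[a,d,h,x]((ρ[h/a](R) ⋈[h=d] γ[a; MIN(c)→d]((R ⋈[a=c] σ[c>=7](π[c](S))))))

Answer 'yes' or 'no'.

E1 row counts bottom-up:
  R → 5
  S → 4
  π[c](S) → 4
  σ[c>=7](π[c](S)) → 2
  (R ⋈[a=c] σ[c>=7](π[c](S))) → 2
  γ[a; MIN(c)→d]((R ⋈[a=c] σ[c>=7](π[c](S)))) → 1
  R → 5
  ρ[h/a](R) → 5
  (γ[a; MIN(c)→d]((R ⋈[a=c] σ[c>=7](π[c](S)))) ⋈[d=h] ρ[h/a](R)) → 1
E2 row counts bottom-up:
  R → 5
  ρ[h/a](R) → 5
  R → 5
  S → 4
  π[c](S) → 4
  σ[c>=7](π[c](S)) → 2
  (R ⋈[a=c] σ[c>=7](π[c](S))) → 2
  γ[a; MIN(c)→d]((R ⋈[a=c] σ[c>=7](π[c](S)))) → 1
  (ρ[h/a](R) ⋈[h=d] γ[a; MIN(c)→d]((R ⋈[a=c] σ[c>=7](π[c](S))))) → 1
  π[a,d,h,x]((ρ[h/a](R) ⋈[h=d] γ[a; MIN(c)→d]((R ⋈[a=c] σ[c>=7](π[c](S)))))) → 1

E1 and E2 produce the same multiset:
a | d | h | x
8 | 8 | 8 | t

yes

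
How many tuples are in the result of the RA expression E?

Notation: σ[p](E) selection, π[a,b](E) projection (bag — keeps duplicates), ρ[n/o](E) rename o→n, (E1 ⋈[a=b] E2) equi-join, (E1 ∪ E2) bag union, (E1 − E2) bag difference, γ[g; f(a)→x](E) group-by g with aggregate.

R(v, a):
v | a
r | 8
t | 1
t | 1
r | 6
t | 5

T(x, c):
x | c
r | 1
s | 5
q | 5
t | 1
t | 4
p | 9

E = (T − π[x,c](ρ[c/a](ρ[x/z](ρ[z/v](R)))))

Stepwise |·|:
  T → 6
  R → 5
  ρ[z/v](R) → 5
  ρ[x/z](ρ[z/v](R)) → 5
  ρ[c/a](ρ[x/z](ρ[z/v](R))) → 5
  π[x,c](ρ[c/a](ρ[x/z](ρ[z/v](R)))) → 5
  (T − π[x,c](ρ[c/a](ρ[x/z](ρ[z/v](R))))) → 5

|E| = 5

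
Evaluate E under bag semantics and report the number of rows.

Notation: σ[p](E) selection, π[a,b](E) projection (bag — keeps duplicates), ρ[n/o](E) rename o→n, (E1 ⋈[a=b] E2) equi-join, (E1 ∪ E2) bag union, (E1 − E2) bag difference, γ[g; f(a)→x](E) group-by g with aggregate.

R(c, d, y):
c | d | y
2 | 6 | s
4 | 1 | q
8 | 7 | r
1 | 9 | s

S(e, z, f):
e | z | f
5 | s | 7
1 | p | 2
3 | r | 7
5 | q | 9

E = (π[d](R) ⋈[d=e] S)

Per-node cardinality:
  R → 4
  π[d](R) → 4
  S → 4
  (π[d](R) ⋈[d=e] S) → 1

|E| = 1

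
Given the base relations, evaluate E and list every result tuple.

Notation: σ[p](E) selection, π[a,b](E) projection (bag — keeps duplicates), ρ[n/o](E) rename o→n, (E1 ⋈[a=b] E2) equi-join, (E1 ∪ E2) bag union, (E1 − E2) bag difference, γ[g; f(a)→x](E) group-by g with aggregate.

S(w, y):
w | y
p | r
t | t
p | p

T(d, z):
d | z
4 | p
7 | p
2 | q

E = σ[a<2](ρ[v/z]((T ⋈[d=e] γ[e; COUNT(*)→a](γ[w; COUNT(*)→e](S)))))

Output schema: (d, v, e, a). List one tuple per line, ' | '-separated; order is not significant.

Stepwise |·|:
  T → 3
  S → 3
  γ[w; COUNT(*)→e](S) → 2
  γ[e; COUNT(*)→a](γ[w; COUNT(*)→e](S)) → 2
  (T ⋈[d=e] γ[e; COUNT(*)→a](γ[w; COUNT(*)→e](S))) → 1
  ρ[v/z]((T ⋈[d=e] γ[e; COUNT(*)→a](γ[w; COUNT(*)→e](S)))) → 1
  σ[a<2](ρ[v/z]((T ⋈[d=e] γ[e; COUNT(*)→a](γ[w; COUNT(*)→e](S))))) → 1

== RESULT ==
d | v | e | a
2 | q | 2 | 1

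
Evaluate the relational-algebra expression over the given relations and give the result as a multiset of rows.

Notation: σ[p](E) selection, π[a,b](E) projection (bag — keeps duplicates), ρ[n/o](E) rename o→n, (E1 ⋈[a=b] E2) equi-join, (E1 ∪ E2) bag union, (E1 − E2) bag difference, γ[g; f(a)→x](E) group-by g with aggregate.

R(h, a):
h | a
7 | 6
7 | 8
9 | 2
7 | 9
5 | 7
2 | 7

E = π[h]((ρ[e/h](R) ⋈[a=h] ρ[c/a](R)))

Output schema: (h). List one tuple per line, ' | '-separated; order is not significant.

Stepwise |·|:
  R → 6
  ρ[e/h](R) → 6
  R → 6
  ρ[c/a](R) → 6
  (ρ[e/h](R) ⋈[a=h] ρ[c/a](R)) → 8
  π[h]((ρ[e/h](R) ⋈[a=h] ρ[c/a](R))) → 8

== RESULT ==
h
2
7
7
7
7
7
7
9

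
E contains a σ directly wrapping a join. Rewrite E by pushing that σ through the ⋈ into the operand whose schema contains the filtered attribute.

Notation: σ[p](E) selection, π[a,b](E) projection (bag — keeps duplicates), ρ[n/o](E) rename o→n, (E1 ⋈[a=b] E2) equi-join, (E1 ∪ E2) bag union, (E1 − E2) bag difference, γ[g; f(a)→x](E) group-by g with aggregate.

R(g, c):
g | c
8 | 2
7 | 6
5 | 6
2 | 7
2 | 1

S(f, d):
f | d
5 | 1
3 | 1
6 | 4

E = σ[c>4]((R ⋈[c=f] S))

σ filters on c, owned by the left side.
E' = (σ[c>4](R) ⋈[c=f] S)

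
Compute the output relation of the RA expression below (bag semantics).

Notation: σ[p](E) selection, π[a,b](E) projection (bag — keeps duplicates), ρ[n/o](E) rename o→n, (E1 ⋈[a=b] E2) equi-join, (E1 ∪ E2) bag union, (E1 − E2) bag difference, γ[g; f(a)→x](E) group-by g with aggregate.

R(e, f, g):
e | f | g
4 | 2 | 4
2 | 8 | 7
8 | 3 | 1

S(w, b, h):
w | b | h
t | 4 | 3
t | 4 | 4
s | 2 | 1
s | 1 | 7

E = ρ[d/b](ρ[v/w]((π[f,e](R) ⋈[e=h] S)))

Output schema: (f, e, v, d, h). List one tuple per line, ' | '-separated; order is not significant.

Per-node cardinality:
  R → 3
  π[f,e](R) → 3
  S → 4
  (π[f,e](R) ⋈[e=h] S) → 1
  ρ[v/w]((π[f,e](R) ⋈[e=h] S)) → 1
  ρ[d/b](ρ[v/w]((π[f,e](R) ⋈[e=h] S))) → 1

== RESULT ==
f | e | v | d | h
2 | 4 | t | 4 | 4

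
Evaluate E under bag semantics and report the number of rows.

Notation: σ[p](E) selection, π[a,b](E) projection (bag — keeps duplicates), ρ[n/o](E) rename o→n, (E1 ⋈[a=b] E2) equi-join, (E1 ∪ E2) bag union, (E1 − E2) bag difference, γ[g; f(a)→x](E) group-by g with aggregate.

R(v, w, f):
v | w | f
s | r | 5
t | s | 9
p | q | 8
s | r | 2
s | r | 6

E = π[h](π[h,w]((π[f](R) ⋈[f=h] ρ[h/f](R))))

Row counts bottom-up:
  R → 5
  π[f](R) → 5
  R → 5
  ρ[h/f](R) → 5
  (π[f](R) ⋈[f=h] ρ[h/f](R)) → 5
  π[h,w]((π[f](R) ⋈[f=h] ρ[h/f](R))) → 5
  π[h](π[h,w]((π[f](R) ⋈[f=h] ρ[h/f](R)))) → 5

|E| = 5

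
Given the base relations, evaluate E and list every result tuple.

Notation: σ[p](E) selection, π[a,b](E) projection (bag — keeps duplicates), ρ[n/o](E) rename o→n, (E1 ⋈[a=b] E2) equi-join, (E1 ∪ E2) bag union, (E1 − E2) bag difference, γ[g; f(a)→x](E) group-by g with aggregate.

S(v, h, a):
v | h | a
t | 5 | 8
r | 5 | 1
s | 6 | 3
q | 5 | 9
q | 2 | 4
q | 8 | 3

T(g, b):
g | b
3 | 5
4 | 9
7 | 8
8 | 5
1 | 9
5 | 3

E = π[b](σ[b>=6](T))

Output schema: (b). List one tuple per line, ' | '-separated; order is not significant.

Row counts bottom-up:
  T → 6
  σ[b>=6](T) → 3
  π[b](σ[b>=6](T)) → 3

== RESULT ==
b
8
9
9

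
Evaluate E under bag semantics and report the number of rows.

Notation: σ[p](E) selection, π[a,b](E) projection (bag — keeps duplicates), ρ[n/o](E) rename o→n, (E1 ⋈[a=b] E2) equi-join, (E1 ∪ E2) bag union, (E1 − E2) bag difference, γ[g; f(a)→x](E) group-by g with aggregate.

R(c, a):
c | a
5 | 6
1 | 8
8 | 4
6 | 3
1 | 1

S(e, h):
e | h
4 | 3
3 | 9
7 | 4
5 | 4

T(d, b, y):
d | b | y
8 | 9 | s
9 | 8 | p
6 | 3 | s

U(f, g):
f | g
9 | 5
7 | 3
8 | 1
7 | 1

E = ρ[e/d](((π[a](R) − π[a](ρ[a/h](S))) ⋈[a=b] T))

Row counts bottom-up:
  R → 5
  π[a](R) → 5
  S → 4
  ρ[a/h](S) → 4
  π[a](ρ[a/h](S)) → 4
  (π[a](R) − π[a](ρ[a/h](S))) → 3
  T → 3
  ((π[a](R) − π[a](ρ[a/h](S))) ⋈[a=b] T) → 1
  ρ[e/d](((π[a](R) − π[a](ρ[a/h](S))) ⋈[a=b] T)) → 1

|E| = 1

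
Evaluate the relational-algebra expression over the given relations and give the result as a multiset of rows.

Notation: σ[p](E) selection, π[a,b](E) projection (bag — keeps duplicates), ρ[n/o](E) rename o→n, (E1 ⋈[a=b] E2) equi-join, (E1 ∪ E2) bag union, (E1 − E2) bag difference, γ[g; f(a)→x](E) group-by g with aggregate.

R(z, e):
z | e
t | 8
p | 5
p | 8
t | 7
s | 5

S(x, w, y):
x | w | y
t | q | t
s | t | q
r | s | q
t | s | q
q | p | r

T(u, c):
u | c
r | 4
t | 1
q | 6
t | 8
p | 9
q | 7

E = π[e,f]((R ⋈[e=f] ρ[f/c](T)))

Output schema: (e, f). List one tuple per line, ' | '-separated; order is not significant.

Per-node cardinality:
  R → 5
  T → 6
  ρ[f/c](T) → 6
  (R ⋈[e=f] ρ[f/c](T)) → 3
  π[e,f]((R ⋈[e=f] ρ[f/c](T))) → 3

== RESULT ==
e | f
7 | 7
8 | 8
8 | 8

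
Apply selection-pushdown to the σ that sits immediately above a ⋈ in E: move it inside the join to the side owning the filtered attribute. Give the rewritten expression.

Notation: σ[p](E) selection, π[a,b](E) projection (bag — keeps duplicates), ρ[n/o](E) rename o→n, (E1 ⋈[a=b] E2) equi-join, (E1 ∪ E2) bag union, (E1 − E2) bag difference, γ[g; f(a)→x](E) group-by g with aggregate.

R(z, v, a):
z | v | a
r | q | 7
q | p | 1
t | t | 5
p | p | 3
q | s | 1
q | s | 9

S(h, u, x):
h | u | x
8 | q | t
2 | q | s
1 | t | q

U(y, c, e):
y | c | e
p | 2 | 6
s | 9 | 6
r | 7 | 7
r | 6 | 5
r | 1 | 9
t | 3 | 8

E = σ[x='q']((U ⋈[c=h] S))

σ filters on x, owned by the right side.
E' = (U ⋈[c=h] σ[x='q'](S))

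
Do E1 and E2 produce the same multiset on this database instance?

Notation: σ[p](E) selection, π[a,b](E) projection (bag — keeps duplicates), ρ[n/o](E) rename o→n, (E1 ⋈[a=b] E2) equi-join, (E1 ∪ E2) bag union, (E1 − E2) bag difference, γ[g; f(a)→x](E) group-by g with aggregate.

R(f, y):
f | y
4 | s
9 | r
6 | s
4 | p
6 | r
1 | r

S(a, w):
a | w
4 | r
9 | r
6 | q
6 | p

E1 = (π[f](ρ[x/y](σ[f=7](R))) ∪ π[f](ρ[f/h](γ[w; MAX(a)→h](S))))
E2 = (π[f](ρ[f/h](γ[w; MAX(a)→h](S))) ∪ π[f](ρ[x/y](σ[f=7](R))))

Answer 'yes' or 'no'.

E1 subexpression sizes:
  R → 6
  σ[f=7](R) → 0
  ρ[x/y](σ[f=7](R)) → 0
  π[f](ρ[x/y](σ[f=7](R))) → 0
  S → 4
  γ[w; MAX(a)→h](S) → 3
  ρ[f/h](γ[w; MAX(a)→h](S)) → 3
  π[f](ρ[f/h](γ[w; MAX(a)→h](S))) → 3
  (π[f](ρ[x/y](σ[f=7](R))) ∪ π[f](ρ[f/h](γ[w; MAX(a)→h](S)))) → 3
E2 subexpression sizes:
  S → 4
  γ[w; MAX(a)→h](S) → 3
  ρ[f/h](γ[w; MAX(a)→h](S)) → 3
  π[f](ρ[f/h](γ[w; MAX(a)→h](S))) → 3
  R → 6
  σ[f=7](R) → 0
  ρ[x/y](σ[f=7](R)) → 0
  π[f](ρ[x/y](σ[f=7](R))) → 0
  (π[f](ρ[f/h](γ[w; MAX(a)→h](S))) ∪ π[f](ρ[x/y](σ[f=7](R)))) → 3

E1 and E2 produce the same multiset:
f
6
6
9

yes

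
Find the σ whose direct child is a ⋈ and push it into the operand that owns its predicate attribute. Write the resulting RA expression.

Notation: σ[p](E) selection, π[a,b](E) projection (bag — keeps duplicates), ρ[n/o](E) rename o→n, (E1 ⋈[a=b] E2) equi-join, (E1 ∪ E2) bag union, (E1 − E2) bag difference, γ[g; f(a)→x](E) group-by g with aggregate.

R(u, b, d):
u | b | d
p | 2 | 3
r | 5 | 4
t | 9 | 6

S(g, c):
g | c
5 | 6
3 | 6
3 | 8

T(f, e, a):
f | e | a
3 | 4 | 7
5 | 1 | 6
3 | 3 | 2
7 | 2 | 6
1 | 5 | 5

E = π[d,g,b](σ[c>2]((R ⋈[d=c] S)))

σ filters on c, owned by the right side.
E' = π[d,g,b]((R ⋈[d=c] σ[c>2](S)))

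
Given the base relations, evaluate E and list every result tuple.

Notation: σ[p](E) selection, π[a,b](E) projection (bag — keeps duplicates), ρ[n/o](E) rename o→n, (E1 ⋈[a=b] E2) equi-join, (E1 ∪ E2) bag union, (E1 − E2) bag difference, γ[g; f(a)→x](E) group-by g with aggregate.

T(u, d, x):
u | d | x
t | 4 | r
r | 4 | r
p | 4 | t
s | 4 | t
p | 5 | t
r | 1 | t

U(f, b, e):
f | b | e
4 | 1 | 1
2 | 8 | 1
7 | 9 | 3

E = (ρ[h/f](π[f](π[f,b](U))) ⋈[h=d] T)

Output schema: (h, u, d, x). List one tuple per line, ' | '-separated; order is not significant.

Row counts bottom-up:
  U → 3
  π[f,b](U) → 3
  π[f](π[f,b](U)) → 3
  ρ[h/f](π[f](π[f,b](U))) → 3
  T → 6
  (ρ[h/f](π[f](π[f,b](U))) ⋈[h=d] T) → 4

== RESULT ==
h | u | d | x
4 | p | 4 | t
4 | r | 4 | r
4 | s | 4 | t
4 | t | 4 | r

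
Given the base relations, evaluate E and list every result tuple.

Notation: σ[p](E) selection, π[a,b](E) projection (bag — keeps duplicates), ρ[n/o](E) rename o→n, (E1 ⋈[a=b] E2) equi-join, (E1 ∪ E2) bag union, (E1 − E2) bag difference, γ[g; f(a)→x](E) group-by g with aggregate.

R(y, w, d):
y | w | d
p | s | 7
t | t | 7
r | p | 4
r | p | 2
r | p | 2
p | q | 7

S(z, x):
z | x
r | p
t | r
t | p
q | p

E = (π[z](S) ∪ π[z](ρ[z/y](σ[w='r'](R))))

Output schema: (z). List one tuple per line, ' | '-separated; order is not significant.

Stepwise |·|:
  S → 4
  π[z](S) → 4
  R → 6
  σ[w='r'](R) → 0
  ρ[z/y](σ[w='r'](R)) → 0
  π[z](ρ[z/y](σ[w='r'](R))) → 0
  (π[z](S) ∪ π[z](ρ[z/y](σ[w='r'](R)))) → 4

== RESULT ==
z
q
r
t
t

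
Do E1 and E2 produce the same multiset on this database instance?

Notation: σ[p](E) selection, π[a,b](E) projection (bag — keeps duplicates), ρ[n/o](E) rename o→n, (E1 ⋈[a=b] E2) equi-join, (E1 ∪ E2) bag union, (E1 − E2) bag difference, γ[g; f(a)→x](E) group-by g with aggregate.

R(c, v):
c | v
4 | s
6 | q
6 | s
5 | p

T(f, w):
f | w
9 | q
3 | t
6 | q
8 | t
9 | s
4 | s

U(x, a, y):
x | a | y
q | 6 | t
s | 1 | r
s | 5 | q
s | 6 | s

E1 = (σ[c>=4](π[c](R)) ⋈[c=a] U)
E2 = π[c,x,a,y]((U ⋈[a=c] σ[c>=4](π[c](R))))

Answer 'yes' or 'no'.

E1 row counts bottom-up:
  R → 4
  π[c](R) → 4
  σ[c>=4](π[c](R)) → 4
  U → 4
  (σ[c>=4](π[c](R)) ⋈[c=a] U) → 5
E2 row counts bottom-up:
  U → 4
  R → 4
  π[c](R) → 4
  σ[c>=4](π[c](R)) → 4
  (U ⋈[a=c] σ[c>=4](π[c](R))) → 5
  π[c,x,a,y]((U ⋈[a=c] σ[c>=4](π[c](R)))) → 5

E1 and E2 produce the same multiset:
c | x | a | y
5 | s | 5 | q
6 | q | 6 | t
6 | q | 6 | t
6 | s | 6 | s
6 | s | 6 | s

yes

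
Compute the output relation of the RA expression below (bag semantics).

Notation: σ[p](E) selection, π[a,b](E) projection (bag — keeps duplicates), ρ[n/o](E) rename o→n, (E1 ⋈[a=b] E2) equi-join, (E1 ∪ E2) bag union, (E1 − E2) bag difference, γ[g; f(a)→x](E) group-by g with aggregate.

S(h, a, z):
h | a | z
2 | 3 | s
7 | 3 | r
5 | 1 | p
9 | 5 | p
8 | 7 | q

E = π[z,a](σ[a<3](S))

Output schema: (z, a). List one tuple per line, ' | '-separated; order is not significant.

Per-node cardinality:
  S → 5
  σ[a<3](S) → 1
  π[z,a](σ[a<3](S)) → 1

== RESULT ==
z | a
p | 1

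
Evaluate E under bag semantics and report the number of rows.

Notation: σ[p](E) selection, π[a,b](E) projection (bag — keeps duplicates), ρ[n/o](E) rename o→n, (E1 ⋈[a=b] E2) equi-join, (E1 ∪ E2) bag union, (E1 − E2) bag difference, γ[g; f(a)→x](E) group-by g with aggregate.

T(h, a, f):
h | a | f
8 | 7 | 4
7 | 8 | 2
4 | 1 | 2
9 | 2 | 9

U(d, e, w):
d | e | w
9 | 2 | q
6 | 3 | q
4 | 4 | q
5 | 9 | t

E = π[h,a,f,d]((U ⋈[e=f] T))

Subexpression sizes:
  U → 4
  T → 4
  (U ⋈[e=f] T) → 4
  π[h,a,f,d]((U ⋈[e=f] T)) → 4

|E| = 4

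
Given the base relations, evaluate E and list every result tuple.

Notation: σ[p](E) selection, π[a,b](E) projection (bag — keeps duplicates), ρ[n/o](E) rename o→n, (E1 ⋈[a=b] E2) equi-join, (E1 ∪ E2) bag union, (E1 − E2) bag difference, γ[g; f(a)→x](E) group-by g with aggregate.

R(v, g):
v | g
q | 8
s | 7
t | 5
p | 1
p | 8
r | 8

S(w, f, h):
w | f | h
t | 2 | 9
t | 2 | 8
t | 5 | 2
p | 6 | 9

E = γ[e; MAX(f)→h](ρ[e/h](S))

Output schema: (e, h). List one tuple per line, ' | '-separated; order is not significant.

Per-node cardinality:
  S → 4
  ρ[e/h](S) → 4
  γ[e; MAX(f)→h](ρ[e/h](S)) → 3

== RESULT ==
e | h
2 | 5
8 | 2
9 | 6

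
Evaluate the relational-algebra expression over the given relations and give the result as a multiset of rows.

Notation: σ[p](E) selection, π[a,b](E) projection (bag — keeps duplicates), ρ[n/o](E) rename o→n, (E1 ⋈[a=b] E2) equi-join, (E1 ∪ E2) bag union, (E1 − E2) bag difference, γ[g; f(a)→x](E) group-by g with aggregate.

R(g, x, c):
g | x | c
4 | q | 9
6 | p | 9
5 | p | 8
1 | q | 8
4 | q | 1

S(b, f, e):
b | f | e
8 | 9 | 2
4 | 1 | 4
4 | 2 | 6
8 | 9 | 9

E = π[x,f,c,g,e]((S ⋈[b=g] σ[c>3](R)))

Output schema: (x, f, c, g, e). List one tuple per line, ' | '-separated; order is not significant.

Subexpression sizes:
  S → 4
  R → 5
  σ[c>3](R) → 4
  (S ⋈[b=g] σ[c>3](R)) → 2
  π[x,f,c,g,e]((S ⋈[b=g] σ[c>3](R))) → 2

== RESULT ==
x | f | c | g | e
q | 1 | 9 | 4 | 4
q | 2 | 9 | 4 | 6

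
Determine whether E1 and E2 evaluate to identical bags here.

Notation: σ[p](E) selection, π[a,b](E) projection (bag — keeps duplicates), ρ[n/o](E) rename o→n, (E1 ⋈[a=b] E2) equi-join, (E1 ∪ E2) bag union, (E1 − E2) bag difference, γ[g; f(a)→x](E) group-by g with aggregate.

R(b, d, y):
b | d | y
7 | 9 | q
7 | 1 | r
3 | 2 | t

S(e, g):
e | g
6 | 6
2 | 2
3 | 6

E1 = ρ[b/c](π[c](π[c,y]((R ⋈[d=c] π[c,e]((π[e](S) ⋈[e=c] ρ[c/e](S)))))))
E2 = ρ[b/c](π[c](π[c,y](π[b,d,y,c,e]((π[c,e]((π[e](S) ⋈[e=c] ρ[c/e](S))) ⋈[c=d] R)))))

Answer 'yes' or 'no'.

E1 per-node cardinality:
  R → 3
  S → 3
  π[e](S) → 3
  S → 3
  ρ[c/e](S) → 3
  (π[e](S) ⋈[e=c] ρ[c/e](S)) → 3
  π[c,e]((π[e](S) ⋈[e=c] ρ[c/e](S))) → 3
  (R ⋈[d=c] π[c,e]((π[e](S) ⋈[e=c] ρ[c/e](S)))) → 1
  π[c,y]((R ⋈[d=c] π[c,e]((π[e](S) ⋈[e=c] ρ[c/e](S))))) → 1
  π[c](π[c,y]((R ⋈[d=c] π[c,e]((π[e](S) ⋈[e=c] ρ[c/e](S)))))) → 1
  ρ[b/c](π[c](π[c,y]((R ⋈[d=c] π[c,e]((π[e](S) ⋈[e=c] ρ[c/e](S))))))) → 1
E2 per-node cardinality:
  S → 3
  π[e](S) → 3
  S → 3
  ρ[c/e](S) → 3
  (π[e](S) ⋈[e=c] ρ[c/e](S)) → 3
  π[c,e]((π[e](S) ⋈[e=c] ρ[c/e](S))) → 3
  R → 3
  (π[c,e]((π[e](S) ⋈[e=c] ρ[c/e](S))) ⋈[c=d] R) → 1
  π[b,d,y,c,e]((π[c,e]((π[e](S) ⋈[e=c] ρ[c/e](S))) ⋈[c=d] R)) → 1
  π[c,y](π[b,d,y,c,e]((π[c,e]((π[e](S) ⋈[e=c] ρ[c/e](S))) ⋈[c=d] R))) → 1
  π[c](π[c,y](π[b,d,y,c,e]((π[c,e]((π[e](S) ⋈[e=c] ρ[c/e](S))) ⋈[c=d] R)))) → 1
  ρ[b/c](π[c](π[c,y](π[b,d,y,c,e]((π[c,e]((π[e](S) ⋈[e=c] ρ[c/e](S))) ⋈[c=d] R))))) → 1

E1 and E2 produce the same multiset:
b
2

yes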